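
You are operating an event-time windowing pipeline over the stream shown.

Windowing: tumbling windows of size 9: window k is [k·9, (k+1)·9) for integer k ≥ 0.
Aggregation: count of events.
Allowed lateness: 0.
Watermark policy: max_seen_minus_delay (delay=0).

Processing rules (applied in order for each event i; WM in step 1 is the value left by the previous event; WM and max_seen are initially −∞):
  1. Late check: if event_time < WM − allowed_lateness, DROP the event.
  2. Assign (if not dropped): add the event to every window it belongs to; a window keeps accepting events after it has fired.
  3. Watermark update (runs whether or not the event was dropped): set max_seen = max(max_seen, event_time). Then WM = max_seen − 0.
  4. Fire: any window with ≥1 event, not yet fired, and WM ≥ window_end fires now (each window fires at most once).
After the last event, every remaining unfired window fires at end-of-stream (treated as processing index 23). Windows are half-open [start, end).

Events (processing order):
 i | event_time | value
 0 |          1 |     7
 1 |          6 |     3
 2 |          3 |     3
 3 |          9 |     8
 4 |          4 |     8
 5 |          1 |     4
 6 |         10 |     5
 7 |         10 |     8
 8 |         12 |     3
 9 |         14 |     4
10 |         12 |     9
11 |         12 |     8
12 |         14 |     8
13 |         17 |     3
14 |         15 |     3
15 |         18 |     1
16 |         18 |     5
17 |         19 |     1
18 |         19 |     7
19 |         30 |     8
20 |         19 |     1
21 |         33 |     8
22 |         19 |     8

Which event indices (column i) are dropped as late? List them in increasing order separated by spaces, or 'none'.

2 4 5 10 11 14 20 22

i=0 t=1 v=7: → [0,9); WM=1
i=1 t=6 v=3: → [0,9); WM=6
i=2 t=3 v=3: DROP (t<6-0); WM=6
i=3 t=9 v=8: → [9,18); WM=9; [0,9) fires=2
i=4 t=4 v=8: DROP (t<9-0); WM=9
i=5 t=1 v=4: DROP (t<9-0); WM=9
i=6 t=10 v=5: → [9,18); WM=10
i=7 t=10 v=8: → [9,18); WM=10
i=8 t=12 v=3: → [9,18); WM=12
i=9 t=14 v=4: → [9,18); WM=14
i=10 t=12 v=9: DROP (t<14-0); WM=14
i=11 t=12 v=8: DROP (t<14-0); WM=14
i=12 t=14 v=8: → [9,18); WM=14
i=13 t=17 v=3: → [9,18); WM=17
i=14 t=15 v=3: DROP (t<17-0); WM=17
i=15 t=18 v=1: → [18,27); WM=18; [9,18) fires=7
i=16 t=18 v=5: → [18,27); WM=18
i=17 t=19 v=1: → [18,27); WM=19
i=18 t=19 v=7: → [18,27); WM=19
i=19 t=30 v=8: → [27,36); WM=30; [18,27) fires=4
i=20 t=19 v=1: DROP (t<30-0); WM=30
i=21 t=33 v=8: → [27,36); WM=33
i=22 t=19 v=8: DROP (t<33-0); WM=33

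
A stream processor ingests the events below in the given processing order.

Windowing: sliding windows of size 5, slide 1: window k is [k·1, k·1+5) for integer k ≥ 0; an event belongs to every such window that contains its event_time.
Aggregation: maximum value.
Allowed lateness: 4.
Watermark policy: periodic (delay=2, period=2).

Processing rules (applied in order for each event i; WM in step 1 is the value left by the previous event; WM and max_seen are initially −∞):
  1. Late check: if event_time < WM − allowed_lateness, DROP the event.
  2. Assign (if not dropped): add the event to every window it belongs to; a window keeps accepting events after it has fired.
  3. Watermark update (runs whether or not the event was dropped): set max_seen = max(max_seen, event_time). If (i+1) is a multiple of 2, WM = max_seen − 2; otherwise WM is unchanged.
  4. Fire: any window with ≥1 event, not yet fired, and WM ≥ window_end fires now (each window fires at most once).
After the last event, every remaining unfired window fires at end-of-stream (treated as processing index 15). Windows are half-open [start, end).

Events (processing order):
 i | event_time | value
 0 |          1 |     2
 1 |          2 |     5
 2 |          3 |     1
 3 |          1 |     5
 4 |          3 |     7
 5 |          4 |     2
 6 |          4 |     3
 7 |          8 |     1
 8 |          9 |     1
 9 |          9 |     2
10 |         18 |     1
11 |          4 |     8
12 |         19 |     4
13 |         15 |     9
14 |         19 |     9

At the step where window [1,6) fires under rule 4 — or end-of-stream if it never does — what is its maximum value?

7

i=0 t=1 v=2: → [1,6),[0,5); WM=−∞
i=1 t=2 v=5: → [2,7),[1,6),[0,5); WM=0
i=2 t=3 v=1: → [3,8),[2,7),[1,6),[0,5); WM=0
i=3 t=1 v=5: → [1,6),[0,5); WM=1
i=4 t=3 v=7: → [3,8),[2,7),[1,6),[0,5); WM=1
i=5 t=4 v=2: → [4,9),[3,8),[2,7),[1,6),[0,5); WM=2
i=6 t=4 v=3: → [4,9),[3,8),[2,7),[1,6),[0,5); WM=2
i=7 t=8 v=1: → [8,13),[7,12),[6,11),[5,10),[4,9); WM=6; [0,5) fires=7 [1,6) fires=7
i=8 t=9 v=1: → [9,14),[8,13),[7,12),[6,11),[5,10); WM=6
i=9 t=9 v=2: → [9,14),[8,13),[7,12),[6,11),[5,10); WM=7; [2,7) fires=7
i=10 t=18 v=1: → [18,23),[17,22),[16,21),[15,20),[14,19); WM=7
i=11 t=4 v=8: → [4,9),[3,8),[2,7),[1,6),[0,5); WM=16; [3,8) fires=8 [4,9) fires=8 [5,10) fires=2 [6,11) fires=2 [7,12) fires=2 [8,13) fires=2 [9,14) fires=2
i=12 t=19 v=4: → [19,24),[18,23),[17,22),[16,21),[15,20); WM=16
i=13 t=15 v=9: → [15,20),[14,19),[13,18),[12,17),[11,16); WM=17; [11,16) fires=9 [12,17) fires=9
i=14 t=19 v=9: → [19,24),[18,23),[17,22),[16,21),[15,20); WM=17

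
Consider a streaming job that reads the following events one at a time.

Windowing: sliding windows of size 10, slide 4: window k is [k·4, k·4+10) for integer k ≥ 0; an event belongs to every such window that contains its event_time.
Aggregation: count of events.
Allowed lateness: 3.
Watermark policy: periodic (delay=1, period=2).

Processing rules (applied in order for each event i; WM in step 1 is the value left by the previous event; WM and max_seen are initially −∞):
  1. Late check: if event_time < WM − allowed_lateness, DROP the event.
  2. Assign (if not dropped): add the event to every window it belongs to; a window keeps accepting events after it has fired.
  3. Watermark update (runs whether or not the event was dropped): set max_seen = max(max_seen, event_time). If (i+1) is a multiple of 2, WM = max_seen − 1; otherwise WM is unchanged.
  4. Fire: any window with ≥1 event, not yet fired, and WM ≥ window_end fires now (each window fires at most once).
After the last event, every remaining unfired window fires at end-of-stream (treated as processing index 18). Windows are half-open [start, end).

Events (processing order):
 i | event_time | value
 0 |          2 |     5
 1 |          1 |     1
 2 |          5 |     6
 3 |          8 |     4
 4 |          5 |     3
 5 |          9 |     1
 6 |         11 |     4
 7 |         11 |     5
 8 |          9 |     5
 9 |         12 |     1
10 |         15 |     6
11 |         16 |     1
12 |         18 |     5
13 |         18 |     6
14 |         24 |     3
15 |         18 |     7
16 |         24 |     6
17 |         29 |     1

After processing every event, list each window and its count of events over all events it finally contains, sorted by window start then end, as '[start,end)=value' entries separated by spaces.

i=0 t=2 v=5: → [0,10); WM=−∞
i=1 t=1 v=1: → [0,10); WM=1
i=2 t=5 v=6: → [4,14),[0,10); WM=1
i=3 t=8 v=4: → [8,18),[4,14),[0,10); WM=7
i=4 t=5 v=3: → [4,14),[0,10); WM=7
i=5 t=9 v=1: → [8,18),[4,14),[0,10); WM=8
i=6 t=11 v=4: → [8,18),[4,14); WM=8
i=7 t=11 v=5: → [8,18),[4,14); WM=10; [0,10) fires=6
i=8 t=9 v=5: → [8,18),[4,14),[0,10); WM=10
i=9 t=12 v=1: → [12,22),[8,18),[4,14); WM=11
i=10 t=15 v=6: → [12,22),[8,18); WM=11
i=11 t=16 v=1: → [16,26),[12,22),[8,18); WM=15; [4,14) fires=8
i=12 t=18 v=5: → [16,26),[12,22); WM=15
i=13 t=18 v=6: → [16,26),[12,22); WM=17
i=14 t=24 v=3: → [24,34),[20,30),[16,26); WM=17
i=15 t=18 v=7: → [16,26),[12,22); WM=23; [8,18) fires=8 [12,22) fires=6
i=16 t=24 v=6: → [24,34),[20,30),[16,26); WM=23
i=17 t=29 v=1: → [28,38),[24,34),[20,30); WM=28; [16,26) fires=6

[0,10)=7 [4,14)=8 [8,18)=8 [12,22)=6 [16,26)=6 [20,30)=3 [24,34)=3 [28,38)=1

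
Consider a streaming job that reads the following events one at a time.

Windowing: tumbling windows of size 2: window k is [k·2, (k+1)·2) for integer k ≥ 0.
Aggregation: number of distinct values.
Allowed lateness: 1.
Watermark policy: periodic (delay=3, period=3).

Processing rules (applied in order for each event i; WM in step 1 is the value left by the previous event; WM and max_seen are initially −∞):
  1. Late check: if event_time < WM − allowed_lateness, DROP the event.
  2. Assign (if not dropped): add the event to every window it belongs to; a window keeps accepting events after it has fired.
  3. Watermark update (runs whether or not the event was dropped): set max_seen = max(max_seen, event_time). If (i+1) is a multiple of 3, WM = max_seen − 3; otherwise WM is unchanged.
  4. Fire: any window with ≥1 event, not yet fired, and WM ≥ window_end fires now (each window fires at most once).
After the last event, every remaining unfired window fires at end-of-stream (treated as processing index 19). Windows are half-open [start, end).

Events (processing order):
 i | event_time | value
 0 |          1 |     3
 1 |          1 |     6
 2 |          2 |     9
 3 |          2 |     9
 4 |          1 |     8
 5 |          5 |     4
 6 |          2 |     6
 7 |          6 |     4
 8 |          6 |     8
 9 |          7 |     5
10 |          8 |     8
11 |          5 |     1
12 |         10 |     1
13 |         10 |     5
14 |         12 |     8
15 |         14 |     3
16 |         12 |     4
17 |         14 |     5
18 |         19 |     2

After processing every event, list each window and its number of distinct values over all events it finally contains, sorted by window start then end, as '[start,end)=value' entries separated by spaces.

i=0 t=1 v=3: → [0,2); WM=−∞
i=1 t=1 v=6: → [0,2); WM=−∞
i=2 t=2 v=9: → [2,4); WM=-1
i=3 t=2 v=9: → [2,4); WM=-1
i=4 t=1 v=8: → [0,2); WM=-1
i=5 t=5 v=4: → [4,6); WM=2; [0,2) fires=3
i=6 t=2 v=6: → [2,4); WM=2
i=7 t=6 v=4: → [6,8); WM=2
i=8 t=6 v=8: → [6,8); WM=3
i=9 t=7 v=5: → [6,8); WM=3
i=10 t=8 v=8: → [8,10); WM=3
i=11 t=5 v=1: → [4,6); WM=5; [2,4) fires=2
i=12 t=10 v=1: → [10,12); WM=5
i=13 t=10 v=5: → [10,12); WM=5
i=14 t=12 v=8: → [12,14); WM=9; [4,6) fires=2 [6,8) fires=3
i=15 t=14 v=3: → [14,16); WM=9
i=16 t=12 v=4: → [12,14); WM=9
i=17 t=14 v=5: → [14,16); WM=11; [8,10) fires=1
i=18 t=19 v=2: → [18,20); WM=11

[0,2)=3 [2,4)=2 [4,6)=2 [6,8)=3 [8,10)=1 [10,12)=2 [12,14)=2 [14,16)=2 [18,20)=1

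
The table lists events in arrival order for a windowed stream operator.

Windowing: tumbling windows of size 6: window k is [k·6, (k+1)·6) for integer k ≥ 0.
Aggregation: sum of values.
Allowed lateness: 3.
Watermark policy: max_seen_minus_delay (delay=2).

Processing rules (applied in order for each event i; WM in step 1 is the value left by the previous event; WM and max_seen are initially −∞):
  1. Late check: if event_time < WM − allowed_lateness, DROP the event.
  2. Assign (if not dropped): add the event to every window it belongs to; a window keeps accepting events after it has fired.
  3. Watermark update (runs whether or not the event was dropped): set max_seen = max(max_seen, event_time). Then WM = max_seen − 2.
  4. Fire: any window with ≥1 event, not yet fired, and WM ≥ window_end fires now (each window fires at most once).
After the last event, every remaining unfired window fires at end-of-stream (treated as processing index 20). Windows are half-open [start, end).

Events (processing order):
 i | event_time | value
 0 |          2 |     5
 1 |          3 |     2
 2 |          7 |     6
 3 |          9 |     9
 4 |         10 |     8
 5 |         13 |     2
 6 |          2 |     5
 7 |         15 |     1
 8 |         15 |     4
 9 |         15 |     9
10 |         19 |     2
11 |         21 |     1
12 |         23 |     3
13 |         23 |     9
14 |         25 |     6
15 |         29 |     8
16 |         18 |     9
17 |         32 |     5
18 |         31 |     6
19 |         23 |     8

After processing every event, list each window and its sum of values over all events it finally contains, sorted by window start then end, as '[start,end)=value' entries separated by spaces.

[0,6)=7 [6,12)=23 [12,18)=16 [18,24)=15 [24,30)=14 [30,36)=11

i=0 t=2 v=5: → [0,6); WM=0
i=1 t=3 v=2: → [0,6); WM=1
i=2 t=7 v=6: → [6,12); WM=5
i=3 t=9 v=9: → [6,12); WM=7; [0,6) fires=7
i=4 t=10 v=8: → [6,12); WM=8
i=5 t=13 v=2: → [12,18); WM=11
i=6 t=2 v=5: DROP (t<11-3); WM=11
i=7 t=15 v=1: → [12,18); WM=13; [6,12) fires=23
i=8 t=15 v=4: → [12,18); WM=13
i=9 t=15 v=9: → [12,18); WM=13
i=10 t=19 v=2: → [18,24); WM=17
i=11 t=21 v=1: → [18,24); WM=19; [12,18) fires=16
i=12 t=23 v=3: → [18,24); WM=21
i=13 t=23 v=9: → [18,24); WM=21
i=14 t=25 v=6: → [24,30); WM=23
i=15 t=29 v=8: → [24,30); WM=27; [18,24) fires=15
i=16 t=18 v=9: DROP (t<27-3); WM=27
i=17 t=32 v=5: → [30,36); WM=30; [24,30) fires=14
i=18 t=31 v=6: → [30,36); WM=30
i=19 t=23 v=8: DROP (t<30-3); WM=30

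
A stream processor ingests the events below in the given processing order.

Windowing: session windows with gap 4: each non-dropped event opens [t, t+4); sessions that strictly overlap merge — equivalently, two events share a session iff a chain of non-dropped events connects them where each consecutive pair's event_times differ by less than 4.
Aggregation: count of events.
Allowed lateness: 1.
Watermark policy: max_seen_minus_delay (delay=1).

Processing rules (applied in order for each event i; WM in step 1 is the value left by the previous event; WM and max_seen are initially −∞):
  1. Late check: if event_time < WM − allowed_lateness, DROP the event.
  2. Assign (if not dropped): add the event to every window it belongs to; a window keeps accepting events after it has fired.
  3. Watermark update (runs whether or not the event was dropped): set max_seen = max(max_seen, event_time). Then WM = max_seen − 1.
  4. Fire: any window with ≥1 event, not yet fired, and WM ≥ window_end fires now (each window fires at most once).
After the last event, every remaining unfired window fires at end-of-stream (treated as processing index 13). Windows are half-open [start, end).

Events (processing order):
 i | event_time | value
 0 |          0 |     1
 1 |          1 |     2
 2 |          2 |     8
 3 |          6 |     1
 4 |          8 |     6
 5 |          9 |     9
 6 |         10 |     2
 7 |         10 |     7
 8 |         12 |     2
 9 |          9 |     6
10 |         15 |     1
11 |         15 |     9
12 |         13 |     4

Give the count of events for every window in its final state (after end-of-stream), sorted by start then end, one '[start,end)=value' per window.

i=0 t=0 v=1: → [0,4); WM=-1
i=1 t=1 v=2: → [0,5); WM=0
i=2 t=2 v=8: → [0,6); WM=1
i=3 t=6 v=1: → [6,10); WM=5
i=4 t=8 v=6: → [6,12); WM=7
i=5 t=9 v=9: → [6,13); WM=8
i=6 t=10 v=2: → [6,14); WM=9
i=7 t=10 v=7: → [6,14); WM=9
i=8 t=12 v=2: → [6,16); WM=11
i=9 t=9 v=6: DROP (t<11-1); WM=11
i=10 t=15 v=1: → [6,19); WM=14
i=11 t=15 v=9: → [6,19); WM=14
i=12 t=13 v=4: → [6,19); WM=14

[0,6)=3 [6,19)=9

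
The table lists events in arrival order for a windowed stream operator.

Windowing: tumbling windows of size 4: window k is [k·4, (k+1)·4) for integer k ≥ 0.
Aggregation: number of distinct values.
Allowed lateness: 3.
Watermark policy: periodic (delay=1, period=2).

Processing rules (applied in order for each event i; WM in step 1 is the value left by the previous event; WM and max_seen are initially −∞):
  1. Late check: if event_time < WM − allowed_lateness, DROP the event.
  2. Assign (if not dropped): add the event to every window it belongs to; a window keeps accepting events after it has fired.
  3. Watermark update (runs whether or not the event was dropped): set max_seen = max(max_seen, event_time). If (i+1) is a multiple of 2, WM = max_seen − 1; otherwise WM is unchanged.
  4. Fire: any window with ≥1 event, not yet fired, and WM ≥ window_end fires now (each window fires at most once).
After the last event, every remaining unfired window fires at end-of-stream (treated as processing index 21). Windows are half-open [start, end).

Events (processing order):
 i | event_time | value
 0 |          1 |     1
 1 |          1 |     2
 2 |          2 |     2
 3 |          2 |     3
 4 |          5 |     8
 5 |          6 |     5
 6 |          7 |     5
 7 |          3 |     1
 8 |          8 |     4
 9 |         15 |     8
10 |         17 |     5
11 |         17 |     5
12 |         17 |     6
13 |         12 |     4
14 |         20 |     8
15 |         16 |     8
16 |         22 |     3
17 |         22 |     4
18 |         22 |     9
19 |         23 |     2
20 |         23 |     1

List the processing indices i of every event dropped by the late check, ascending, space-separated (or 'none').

13

i=0 t=1 v=1: → [0,4); WM=−∞
i=1 t=1 v=2: → [0,4); WM=0
i=2 t=2 v=2: → [0,4); WM=0
i=3 t=2 v=3: → [0,4); WM=1
i=4 t=5 v=8: → [4,8); WM=1
i=5 t=6 v=5: → [4,8); WM=5; [0,4) fires=3
i=6 t=7 v=5: → [4,8); WM=5
i=7 t=3 v=1: → [0,4); WM=6
i=8 t=8 v=4: → [8,12); WM=6
i=9 t=15 v=8: → [12,16); WM=14; [4,8) fires=2 [8,12) fires=1
i=10 t=17 v=5: → [16,20); WM=14
i=11 t=17 v=5: → [16,20); WM=16; [12,16) fires=1
i=12 t=17 v=6: → [16,20); WM=16
i=13 t=12 v=4: DROP (t<16-3); WM=16
i=14 t=20 v=8: → [20,24); WM=16
i=15 t=16 v=8: → [16,20); WM=19
i=16 t=22 v=3: → [20,24); WM=19
i=17 t=22 v=4: → [20,24); WM=21; [16,20) fires=3
i=18 t=22 v=9: → [20,24); WM=21
i=19 t=23 v=2: → [20,24); WM=22
i=20 t=23 v=1: → [20,24); WM=22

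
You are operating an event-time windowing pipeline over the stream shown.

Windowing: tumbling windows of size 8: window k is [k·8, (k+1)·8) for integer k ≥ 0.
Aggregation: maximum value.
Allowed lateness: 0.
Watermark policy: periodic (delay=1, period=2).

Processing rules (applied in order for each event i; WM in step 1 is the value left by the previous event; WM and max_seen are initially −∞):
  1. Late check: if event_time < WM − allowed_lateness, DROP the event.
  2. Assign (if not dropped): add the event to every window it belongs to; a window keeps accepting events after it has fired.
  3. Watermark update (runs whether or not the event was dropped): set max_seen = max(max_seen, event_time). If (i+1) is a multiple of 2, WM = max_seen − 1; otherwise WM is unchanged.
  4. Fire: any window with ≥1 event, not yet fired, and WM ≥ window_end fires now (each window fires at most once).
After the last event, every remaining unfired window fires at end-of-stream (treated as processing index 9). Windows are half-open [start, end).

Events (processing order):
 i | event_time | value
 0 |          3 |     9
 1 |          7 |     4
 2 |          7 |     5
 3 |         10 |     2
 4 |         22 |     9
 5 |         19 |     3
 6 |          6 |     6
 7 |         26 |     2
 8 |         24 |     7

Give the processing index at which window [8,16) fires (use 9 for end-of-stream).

i=0 t=3 v=9: → [0,8); WM=−∞
i=1 t=7 v=4: → [0,8); WM=6
i=2 t=7 v=5: → [0,8); WM=6
i=3 t=10 v=2: → [8,16); WM=9; [0,8) fires=9
i=4 t=22 v=9: → [16,24); WM=9
i=5 t=19 v=3: → [16,24); WM=21; [8,16) fires=2
i=6 t=6 v=6: DROP (t<21-0); WM=21
i=7 t=26 v=2: → [24,32); WM=25; [16,24) fires=9
i=8 t=24 v=7: DROP (t<25-0); WM=25

5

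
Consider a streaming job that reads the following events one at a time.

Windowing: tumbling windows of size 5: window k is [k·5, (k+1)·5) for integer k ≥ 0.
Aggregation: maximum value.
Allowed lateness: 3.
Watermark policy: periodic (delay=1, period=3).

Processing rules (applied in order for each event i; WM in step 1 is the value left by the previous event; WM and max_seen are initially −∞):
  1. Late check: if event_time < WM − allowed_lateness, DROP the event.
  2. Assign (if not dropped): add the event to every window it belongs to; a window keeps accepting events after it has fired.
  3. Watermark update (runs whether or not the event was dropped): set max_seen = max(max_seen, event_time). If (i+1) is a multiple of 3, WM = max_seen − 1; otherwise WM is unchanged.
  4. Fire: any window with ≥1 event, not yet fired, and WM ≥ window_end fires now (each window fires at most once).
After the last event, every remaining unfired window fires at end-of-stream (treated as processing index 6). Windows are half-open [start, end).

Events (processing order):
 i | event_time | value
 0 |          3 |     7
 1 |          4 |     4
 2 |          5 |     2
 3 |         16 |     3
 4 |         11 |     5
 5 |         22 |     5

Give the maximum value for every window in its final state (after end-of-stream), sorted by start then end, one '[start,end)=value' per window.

[0,5)=7 [5,10)=2 [10,15)=5 [15,20)=3 [20,25)=5

i=0 t=3 v=7: → [0,5); WM=−∞
i=1 t=4 v=4: → [0,5); WM=−∞
i=2 t=5 v=2: → [5,10); WM=4
i=3 t=16 v=3: → [15,20); WM=4
i=4 t=11 v=5: → [10,15); WM=4
i=5 t=22 v=5: → [20,25); WM=21; [0,5) fires=7 [5,10) fires=2 [10,15) fires=5 [15,20) fires=3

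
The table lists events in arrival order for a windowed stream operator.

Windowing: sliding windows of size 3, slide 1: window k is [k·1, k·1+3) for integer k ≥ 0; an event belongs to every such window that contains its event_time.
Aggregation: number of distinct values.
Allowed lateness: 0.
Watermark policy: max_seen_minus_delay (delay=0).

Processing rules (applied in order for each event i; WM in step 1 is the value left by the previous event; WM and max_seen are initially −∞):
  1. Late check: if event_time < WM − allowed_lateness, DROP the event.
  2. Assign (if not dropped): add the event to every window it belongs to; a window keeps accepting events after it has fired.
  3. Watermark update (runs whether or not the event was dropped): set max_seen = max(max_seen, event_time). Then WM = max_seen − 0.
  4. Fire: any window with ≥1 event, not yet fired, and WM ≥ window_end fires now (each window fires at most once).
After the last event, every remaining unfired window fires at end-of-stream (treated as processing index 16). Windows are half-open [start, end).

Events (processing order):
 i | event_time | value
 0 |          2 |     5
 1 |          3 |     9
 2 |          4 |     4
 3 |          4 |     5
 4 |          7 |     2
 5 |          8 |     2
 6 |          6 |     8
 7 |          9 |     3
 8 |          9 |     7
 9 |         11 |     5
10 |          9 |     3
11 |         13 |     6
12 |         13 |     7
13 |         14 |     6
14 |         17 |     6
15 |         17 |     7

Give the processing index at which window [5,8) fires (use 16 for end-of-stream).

i=0 t=2 v=5: → [2,5),[1,4),[0,3); WM=2
i=1 t=3 v=9: → [3,6),[2,5),[1,4); WM=3; [0,3) fires=1
i=2 t=4 v=4: → [4,7),[3,6),[2,5); WM=4; [1,4) fires=2
i=3 t=4 v=5: → [4,7),[3,6),[2,5); WM=4
i=4 t=7 v=2: → [7,10),[6,9),[5,8); WM=7; [2,5) fires=3 [3,6) fires=3 [4,7) fires=2
i=5 t=8 v=2: → [8,11),[7,10),[6,9); WM=8; [5,8) fires=1
i=6 t=6 v=8: DROP (t<8-0); WM=8
i=7 t=9 v=3: → [9,12),[8,11),[7,10); WM=9; [6,9) fires=1
i=8 t=9 v=7: → [9,12),[8,11),[7,10); WM=9
i=9 t=11 v=5: → [11,14),[10,13),[9,12); WM=11; [7,10) fires=3 [8,11) fires=3
i=10 t=9 v=3: DROP (t<11-0); WM=11
i=11 t=13 v=6: → [13,16),[12,15),[11,14); WM=13; [9,12) fires=3 [10,13) fires=1
i=12 t=13 v=7: → [13,16),[12,15),[11,14); WM=13
i=13 t=14 v=6: → [14,17),[13,16),[12,15); WM=14; [11,14) fires=3
i=14 t=17 v=6: → [17,20),[16,19),[15,18); WM=17; [12,15) fires=2 [13,16) fires=2 [14,17) fires=1
i=15 t=17 v=7: → [17,20),[16,19),[15,18); WM=17

5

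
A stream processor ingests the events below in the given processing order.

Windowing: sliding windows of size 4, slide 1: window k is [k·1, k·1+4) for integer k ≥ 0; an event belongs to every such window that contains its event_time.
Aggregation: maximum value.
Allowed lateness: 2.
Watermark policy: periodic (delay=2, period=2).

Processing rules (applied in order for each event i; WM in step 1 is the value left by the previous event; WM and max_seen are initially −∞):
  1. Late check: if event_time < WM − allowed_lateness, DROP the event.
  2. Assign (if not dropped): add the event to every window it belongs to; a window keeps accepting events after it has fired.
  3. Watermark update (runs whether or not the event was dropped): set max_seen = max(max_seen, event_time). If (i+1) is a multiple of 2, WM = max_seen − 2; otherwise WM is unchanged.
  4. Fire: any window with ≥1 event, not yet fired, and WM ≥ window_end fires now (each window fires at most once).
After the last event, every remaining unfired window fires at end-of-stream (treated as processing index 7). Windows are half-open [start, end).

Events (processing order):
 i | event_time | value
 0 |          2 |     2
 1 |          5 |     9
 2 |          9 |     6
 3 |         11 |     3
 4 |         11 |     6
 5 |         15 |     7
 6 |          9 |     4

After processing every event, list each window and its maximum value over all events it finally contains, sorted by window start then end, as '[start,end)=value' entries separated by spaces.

[0,4)=2 [1,5)=2 [2,6)=9 [3,7)=9 [4,8)=9 [5,9)=9 [6,10)=6 [7,11)=6 [8,12)=6 [9,13)=6 [10,14)=6 [11,15)=6 [12,16)=7 [13,17)=7 [14,18)=7 [15,19)=7

i=0 t=2 v=2: → [2,6),[1,5),[0,4); WM=−∞
i=1 t=5 v=9: → [5,9),[4,8),[3,7),[2,6); WM=3
i=2 t=9 v=6: → [9,13),[8,12),[7,11),[6,10); WM=3
i=3 t=11 v=3: → [11,15),[10,14),[9,13),[8,12); WM=9; [0,4) fires=2 [1,5) fires=2 [2,6) fires=9 [3,7) fires=9 [4,8) fires=9 [5,9) fires=9
i=4 t=11 v=6: → [11,15),[10,14),[9,13),[8,12); WM=9
i=5 t=15 v=7: → [15,19),[14,18),[13,17),[12,16); WM=13; [6,10) fires=6 [7,11) fires=6 [8,12) fires=6 [9,13) fires=6
i=6 t=9 v=4: DROP (t<13-2); WM=13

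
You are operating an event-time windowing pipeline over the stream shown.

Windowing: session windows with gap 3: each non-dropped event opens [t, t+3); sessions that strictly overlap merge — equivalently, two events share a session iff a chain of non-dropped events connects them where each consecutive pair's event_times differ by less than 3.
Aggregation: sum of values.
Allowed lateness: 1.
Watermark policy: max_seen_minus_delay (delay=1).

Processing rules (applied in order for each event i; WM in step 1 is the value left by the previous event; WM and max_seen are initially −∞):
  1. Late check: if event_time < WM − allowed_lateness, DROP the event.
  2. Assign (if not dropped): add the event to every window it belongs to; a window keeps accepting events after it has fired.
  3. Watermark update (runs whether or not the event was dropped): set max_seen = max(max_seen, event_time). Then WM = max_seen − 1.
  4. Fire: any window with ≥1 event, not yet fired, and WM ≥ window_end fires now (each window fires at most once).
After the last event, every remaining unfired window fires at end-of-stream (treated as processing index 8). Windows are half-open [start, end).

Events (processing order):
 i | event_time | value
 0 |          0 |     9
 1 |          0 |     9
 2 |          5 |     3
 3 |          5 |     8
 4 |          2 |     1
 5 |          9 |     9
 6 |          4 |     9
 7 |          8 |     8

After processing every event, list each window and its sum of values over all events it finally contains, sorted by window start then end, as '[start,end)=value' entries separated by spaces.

[0,3)=18 [5,8)=11 [8,12)=17

i=0 t=0 v=9: → [0,3); WM=-1
i=1 t=0 v=9: → [0,3); WM=-1
i=2 t=5 v=3: → [5,8); WM=4
i=3 t=5 v=8: → [5,8); WM=4
i=4 t=2 v=1: DROP (t<4-1); WM=4
i=5 t=9 v=9: → [9,12); WM=8
i=6 t=4 v=9: DROP (t<8-1); WM=8
i=7 t=8 v=8: → [8,12); WM=8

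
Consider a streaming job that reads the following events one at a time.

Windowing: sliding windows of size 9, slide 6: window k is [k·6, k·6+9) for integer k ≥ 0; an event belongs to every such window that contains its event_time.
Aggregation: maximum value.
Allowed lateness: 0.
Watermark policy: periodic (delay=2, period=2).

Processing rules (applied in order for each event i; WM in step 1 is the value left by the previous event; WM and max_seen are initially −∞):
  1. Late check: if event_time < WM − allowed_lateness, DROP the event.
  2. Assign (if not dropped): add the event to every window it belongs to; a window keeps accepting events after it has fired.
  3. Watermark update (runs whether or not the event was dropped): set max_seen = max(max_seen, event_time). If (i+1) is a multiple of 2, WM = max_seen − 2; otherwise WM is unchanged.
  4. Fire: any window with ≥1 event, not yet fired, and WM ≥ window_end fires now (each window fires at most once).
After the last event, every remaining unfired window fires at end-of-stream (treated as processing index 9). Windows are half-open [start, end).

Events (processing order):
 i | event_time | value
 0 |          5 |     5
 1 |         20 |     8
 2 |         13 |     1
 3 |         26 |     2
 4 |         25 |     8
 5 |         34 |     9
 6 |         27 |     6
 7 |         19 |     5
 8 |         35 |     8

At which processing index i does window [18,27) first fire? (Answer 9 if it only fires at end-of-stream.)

i=0 t=5 v=5: → [0,9); WM=−∞
i=1 t=20 v=8: → [18,27),[12,21); WM=18; [0,9) fires=5
i=2 t=13 v=1: DROP (t<18-0); WM=18
i=3 t=26 v=2: → [24,33),[18,27); WM=24; [12,21) fires=8
i=4 t=25 v=8: → [24,33),[18,27); WM=24
i=5 t=34 v=9: → [30,39); WM=32; [18,27) fires=8
i=6 t=27 v=6: DROP (t<32-0); WM=32
i=7 t=19 v=5: DROP (t<32-0); WM=32
i=8 t=35 v=8: → [30,39); WM=32

5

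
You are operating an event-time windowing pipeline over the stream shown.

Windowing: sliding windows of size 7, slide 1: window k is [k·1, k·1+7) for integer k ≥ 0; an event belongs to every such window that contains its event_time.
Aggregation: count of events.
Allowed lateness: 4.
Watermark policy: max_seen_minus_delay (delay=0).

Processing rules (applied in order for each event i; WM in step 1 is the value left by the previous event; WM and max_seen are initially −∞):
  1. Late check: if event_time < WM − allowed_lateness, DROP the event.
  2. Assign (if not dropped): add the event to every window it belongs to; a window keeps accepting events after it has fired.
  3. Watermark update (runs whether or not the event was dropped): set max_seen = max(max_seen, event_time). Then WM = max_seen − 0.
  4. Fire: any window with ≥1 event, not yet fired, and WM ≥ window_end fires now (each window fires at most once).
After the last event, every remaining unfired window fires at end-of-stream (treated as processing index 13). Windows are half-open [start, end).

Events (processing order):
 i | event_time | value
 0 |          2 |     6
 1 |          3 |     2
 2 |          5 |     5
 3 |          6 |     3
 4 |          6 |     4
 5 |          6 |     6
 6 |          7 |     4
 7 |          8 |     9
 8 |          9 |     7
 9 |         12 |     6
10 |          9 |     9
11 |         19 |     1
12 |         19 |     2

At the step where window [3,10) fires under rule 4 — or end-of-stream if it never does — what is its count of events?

i=0 t=2 v=6: → [2,9),[1,8),[0,7); WM=2
i=1 t=3 v=2: → [3,10),[2,9),[1,8),[0,7); WM=3
i=2 t=5 v=5: → [5,12),[4,11),[3,10),[2,9),[1,8),[0,7); WM=5
i=3 t=6 v=3: → [6,13),[5,12),[4,11),[3,10),[2,9),[1,8),[0,7); WM=6
i=4 t=6 v=4: → [6,13),[5,12),[4,11),[3,10),[2,9),[1,8),[0,7); WM=6
i=5 t=6 v=6: → [6,13),[5,12),[4,11),[3,10),[2,9),[1,8),[0,7); WM=6
i=6 t=7 v=4: → [7,14),[6,13),[5,12),[4,11),[3,10),[2,9),[1,8); WM=7; [0,7) fires=6
i=7 t=8 v=9: → [8,15),[7,14),[6,13),[5,12),[4,11),[3,10),[2,9); WM=8; [1,8) fires=7
i=8 t=9 v=7: → [9,16),[8,15),[7,14),[6,13),[5,12),[4,11),[3,10); WM=9; [2,9) fires=8
i=9 t=12 v=6: → [12,19),[11,18),[10,17),[9,16),[8,15),[7,14),[6,13); WM=12; [3,10) fires=8 [4,11) fires=7 [5,12) fires=7
i=10 t=9 v=9: → [9,16),[8,15),[7,14),[6,13),[5,12),[4,11),[3,10); WM=12
i=11 t=19 v=1: → [19,26),[18,25),[17,24),[16,23),[15,22),[14,21),[13,20); WM=19; [6,13) fires=8 [7,14) fires=5 [8,15) fires=4 [9,16) fires=3 [10,17) fires=1 [11,18) fires=1 [12,19) fires=1
i=12 t=19 v=2: → [19,26),[18,25),[17,24),[16,23),[15,22),[14,21),[13,20); WM=19

8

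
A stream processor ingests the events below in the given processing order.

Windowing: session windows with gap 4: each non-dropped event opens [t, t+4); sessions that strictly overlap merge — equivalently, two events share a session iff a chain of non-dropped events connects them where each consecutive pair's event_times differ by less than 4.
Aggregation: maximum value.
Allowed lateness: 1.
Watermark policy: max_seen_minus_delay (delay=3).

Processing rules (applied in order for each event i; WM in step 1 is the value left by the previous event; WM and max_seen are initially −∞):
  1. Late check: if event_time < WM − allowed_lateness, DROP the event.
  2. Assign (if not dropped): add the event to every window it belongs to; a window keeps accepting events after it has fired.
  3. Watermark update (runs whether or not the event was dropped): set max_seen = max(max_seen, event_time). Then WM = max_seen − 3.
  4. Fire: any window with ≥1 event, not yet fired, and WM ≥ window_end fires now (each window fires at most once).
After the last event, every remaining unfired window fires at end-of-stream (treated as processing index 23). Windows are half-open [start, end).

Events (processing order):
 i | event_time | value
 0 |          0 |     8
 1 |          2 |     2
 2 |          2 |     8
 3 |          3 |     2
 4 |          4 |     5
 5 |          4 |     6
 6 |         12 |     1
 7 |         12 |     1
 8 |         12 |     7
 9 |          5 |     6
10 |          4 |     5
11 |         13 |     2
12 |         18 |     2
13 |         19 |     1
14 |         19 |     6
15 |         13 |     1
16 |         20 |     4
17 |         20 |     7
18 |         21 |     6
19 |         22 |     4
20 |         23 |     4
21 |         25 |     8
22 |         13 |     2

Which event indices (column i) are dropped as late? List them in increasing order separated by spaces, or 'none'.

9 10 15 22

i=0 t=0 v=8: → [0,4); WM=-3
i=1 t=2 v=2: → [0,6); WM=-1
i=2 t=2 v=8: → [0,6); WM=-1
i=3 t=3 v=2: → [0,7); WM=0
i=4 t=4 v=5: → [0,8); WM=1
i=5 t=4 v=6: → [0,8); WM=1
i=6 t=12 v=1: → [12,16); WM=9
i=7 t=12 v=1: → [12,16); WM=9
i=8 t=12 v=7: → [12,16); WM=9
i=9 t=5 v=6: DROP (t<9-1); WM=9
i=10 t=4 v=5: DROP (t<9-1); WM=9
i=11 t=13 v=2: → [12,17); WM=10
i=12 t=18 v=2: → [18,22); WM=15
i=13 t=19 v=1: → [18,23); WM=16
i=14 t=19 v=6: → [18,23); WM=16
i=15 t=13 v=1: DROP (t<16-1); WM=16
i=16 t=20 v=4: → [18,24); WM=17
i=17 t=20 v=7: → [18,24); WM=17
i=18 t=21 v=6: → [18,25); WM=18
i=19 t=22 v=4: → [18,26); WM=19
i=20 t=23 v=4: → [18,27); WM=20
i=21 t=25 v=8: → [18,29); WM=22
i=22 t=13 v=2: DROP (t<22-1); WM=22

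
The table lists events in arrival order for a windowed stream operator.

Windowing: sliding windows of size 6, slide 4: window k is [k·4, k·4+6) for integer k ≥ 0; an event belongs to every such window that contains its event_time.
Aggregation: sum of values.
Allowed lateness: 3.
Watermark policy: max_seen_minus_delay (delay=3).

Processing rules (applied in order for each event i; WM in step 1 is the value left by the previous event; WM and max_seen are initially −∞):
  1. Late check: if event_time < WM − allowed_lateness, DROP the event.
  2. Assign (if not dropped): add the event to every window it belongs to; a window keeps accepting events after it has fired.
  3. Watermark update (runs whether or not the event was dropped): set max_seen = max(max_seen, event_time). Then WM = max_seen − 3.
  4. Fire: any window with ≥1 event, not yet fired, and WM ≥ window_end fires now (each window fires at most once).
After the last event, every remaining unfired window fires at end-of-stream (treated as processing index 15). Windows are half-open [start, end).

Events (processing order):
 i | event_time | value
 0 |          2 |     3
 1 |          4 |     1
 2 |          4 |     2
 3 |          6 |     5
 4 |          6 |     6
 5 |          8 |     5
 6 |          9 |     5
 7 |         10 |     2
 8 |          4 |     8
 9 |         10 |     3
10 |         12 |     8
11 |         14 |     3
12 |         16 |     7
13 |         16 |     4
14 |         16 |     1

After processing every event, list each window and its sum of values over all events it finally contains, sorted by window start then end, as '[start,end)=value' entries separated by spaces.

i=0 t=2 v=3: → [0,6); WM=-1
i=1 t=4 v=1: → [4,10),[0,6); WM=1
i=2 t=4 v=2: → [4,10),[0,6); WM=1
i=3 t=6 v=5: → [4,10); WM=3
i=4 t=6 v=6: → [4,10); WM=3
i=5 t=8 v=5: → [8,14),[4,10); WM=5
i=6 t=9 v=5: → [8,14),[4,10); WM=6; [0,6) fires=6
i=7 t=10 v=2: → [8,14); WM=7
i=8 t=4 v=8: → [4,10),[0,6); WM=7
i=9 t=10 v=3: → [8,14); WM=7
i=10 t=12 v=8: → [12,18),[8,14); WM=9
i=11 t=14 v=3: → [12,18); WM=11; [4,10) fires=32
i=12 t=16 v=7: → [16,22),[12,18); WM=13
i=13 t=16 v=4: → [16,22),[12,18); WM=13
i=14 t=16 v=1: → [16,22),[12,18); WM=13

[0,6)=14 [4,10)=32 [8,14)=23 [12,18)=23 [16,22)=12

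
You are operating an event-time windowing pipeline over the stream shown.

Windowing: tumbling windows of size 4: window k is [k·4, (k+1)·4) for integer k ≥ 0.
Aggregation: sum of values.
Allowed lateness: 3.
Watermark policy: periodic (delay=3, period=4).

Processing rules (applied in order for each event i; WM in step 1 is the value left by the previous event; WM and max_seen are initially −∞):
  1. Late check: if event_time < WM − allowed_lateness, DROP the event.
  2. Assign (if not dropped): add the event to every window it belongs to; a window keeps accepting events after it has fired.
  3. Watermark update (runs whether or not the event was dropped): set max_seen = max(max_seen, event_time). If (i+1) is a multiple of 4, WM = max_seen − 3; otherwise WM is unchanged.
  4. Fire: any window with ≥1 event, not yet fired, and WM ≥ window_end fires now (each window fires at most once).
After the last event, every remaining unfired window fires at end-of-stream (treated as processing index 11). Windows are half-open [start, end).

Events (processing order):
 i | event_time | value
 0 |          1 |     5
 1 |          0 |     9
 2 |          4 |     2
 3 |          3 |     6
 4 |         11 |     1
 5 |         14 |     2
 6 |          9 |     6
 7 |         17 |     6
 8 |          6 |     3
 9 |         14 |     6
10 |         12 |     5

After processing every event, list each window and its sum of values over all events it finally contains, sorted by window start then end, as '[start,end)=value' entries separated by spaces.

[0,4)=20 [4,8)=2 [8,12)=7 [12,16)=13 [16,20)=6

i=0 t=1 v=5: → [0,4); WM=−∞
i=1 t=0 v=9: → [0,4); WM=−∞
i=2 t=4 v=2: → [4,8); WM=−∞
i=3 t=3 v=6: → [0,4); WM=1
i=4 t=11 v=1: → [8,12); WM=1
i=5 t=14 v=2: → [12,16); WM=1
i=6 t=9 v=6: → [8,12); WM=1
i=7 t=17 v=6: → [16,20); WM=14; [0,4) fires=20 [4,8) fires=2 [8,12) fires=7
i=8 t=6 v=3: DROP (t<14-3); WM=14
i=9 t=14 v=6: → [12,16); WM=14
i=10 t=12 v=5: → [12,16); WM=14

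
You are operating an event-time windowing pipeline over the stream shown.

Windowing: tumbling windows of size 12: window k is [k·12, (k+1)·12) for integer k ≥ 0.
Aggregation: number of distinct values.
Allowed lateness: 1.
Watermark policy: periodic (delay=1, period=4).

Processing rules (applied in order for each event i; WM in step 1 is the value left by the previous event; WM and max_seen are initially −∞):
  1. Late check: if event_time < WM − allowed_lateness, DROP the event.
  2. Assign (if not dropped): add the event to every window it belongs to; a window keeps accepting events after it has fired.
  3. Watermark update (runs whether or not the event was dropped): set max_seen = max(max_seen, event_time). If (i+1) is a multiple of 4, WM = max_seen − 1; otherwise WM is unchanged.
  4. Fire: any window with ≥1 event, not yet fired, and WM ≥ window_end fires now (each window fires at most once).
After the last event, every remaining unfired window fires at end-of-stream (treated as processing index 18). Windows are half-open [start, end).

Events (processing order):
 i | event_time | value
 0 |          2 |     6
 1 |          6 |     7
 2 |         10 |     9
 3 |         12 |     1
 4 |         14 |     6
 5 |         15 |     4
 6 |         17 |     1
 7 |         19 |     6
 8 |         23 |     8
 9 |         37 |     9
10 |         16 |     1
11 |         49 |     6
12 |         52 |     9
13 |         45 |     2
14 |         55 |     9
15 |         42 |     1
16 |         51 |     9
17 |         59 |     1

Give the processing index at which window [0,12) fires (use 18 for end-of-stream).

7

i=0 t=2 v=6: → [0,12); WM=−∞
i=1 t=6 v=7: → [0,12); WM=−∞
i=2 t=10 v=9: → [0,12); WM=−∞
i=3 t=12 v=1: → [12,24); WM=11
i=4 t=14 v=6: → [12,24); WM=11
i=5 t=15 v=4: → [12,24); WM=11
i=6 t=17 v=1: → [12,24); WM=11
i=7 t=19 v=6: → [12,24); WM=18; [0,12) fires=3
i=8 t=23 v=8: → [12,24); WM=18
i=9 t=37 v=9: → [36,48); WM=18
i=10 t=16 v=1: DROP (t<18-1); WM=18
i=11 t=49 v=6: → [48,60); WM=48; [12,24) fires=4 [36,48) fires=1
i=12 t=52 v=9: → [48,60); WM=48
i=13 t=45 v=2: DROP (t<48-1); WM=48
i=14 t=55 v=9: → [48,60); WM=48
i=15 t=42 v=1: DROP (t<48-1); WM=54
i=16 t=51 v=9: DROP (t<54-1); WM=54
i=17 t=59 v=1: → [48,60); WM=54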